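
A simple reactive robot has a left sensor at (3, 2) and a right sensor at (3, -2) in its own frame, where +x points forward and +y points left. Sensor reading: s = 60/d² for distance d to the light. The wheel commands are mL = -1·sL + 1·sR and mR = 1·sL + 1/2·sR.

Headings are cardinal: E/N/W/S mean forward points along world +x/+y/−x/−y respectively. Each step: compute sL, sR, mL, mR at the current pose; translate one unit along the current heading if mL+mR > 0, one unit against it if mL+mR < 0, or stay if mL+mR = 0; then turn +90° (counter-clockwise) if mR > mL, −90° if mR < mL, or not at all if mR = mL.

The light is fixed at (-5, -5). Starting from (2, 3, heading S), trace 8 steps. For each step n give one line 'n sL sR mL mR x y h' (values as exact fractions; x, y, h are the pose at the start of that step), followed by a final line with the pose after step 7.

n=0: pose=(2,3,S); sL=30/53, sR=6/5; mL=168/265, mR=309/265; mL+mR=9/5 → advance +1; mR−mL=141/265 → turn +1·90°
n=1: pose=(2,2,E); sL=60/181, sR=12/25; mL=672/4525, mR=2586/4525; mL+mR=18/25 → advance +1; mR−mL=1914/4525 → turn +1·90°
n=2: pose=(3,2,N); sL=15/34, sR=3/10; mL=-12/85, mR=201/340; mL+mR=9/20 → advance +1; mR−mL=249/340 → turn +1·90°
n=3: pose=(3,3,W); sL=60/61, sR=12/25; mL=-768/1525, mR=1866/1525; mL+mR=18/25 → advance +1; mR−mL=2634/1525 → turn +1·90°
n=4: pose=(2,3,S); sL=30/53, sR=6/5; mL=168/265, mR=309/265; mL+mR=9/5 → advance +1; mR−mL=141/265 → turn +1·90°
n=5: pose=(2,2,E); sL=60/181, sR=12/25; mL=672/4525, mR=2586/4525; mL+mR=18/25 → advance +1; mR−mL=1914/4525 → turn +1·90°
n=6: pose=(3,2,N); sL=15/34, sR=3/10; mL=-12/85, mR=201/340; mL+mR=9/20 → advance +1; mR−mL=249/340 → turn +1·90°
n=7: pose=(3,3,W); sL=60/61, sR=12/25; mL=-768/1525, mR=1866/1525; mL+mR=18/25 → advance +1; mR−mL=2634/1525 → turn +1·90°

0 30/53 6/5 168/265 309/265 2 3 S
1 60/181 12/25 672/4525 2586/4525 2 2 E
2 15/34 3/10 -12/85 201/340 3 2 N
3 60/61 12/25 -768/1525 1866/1525 3 3 W
4 30/53 6/5 168/265 309/265 2 3 S
5 60/181 12/25 672/4525 2586/4525 2 2 E
6 15/34 3/10 -12/85 201/340 3 2 N
7 60/61 12/25 -768/1525 1866/1525 3 3 W
final 2 3 S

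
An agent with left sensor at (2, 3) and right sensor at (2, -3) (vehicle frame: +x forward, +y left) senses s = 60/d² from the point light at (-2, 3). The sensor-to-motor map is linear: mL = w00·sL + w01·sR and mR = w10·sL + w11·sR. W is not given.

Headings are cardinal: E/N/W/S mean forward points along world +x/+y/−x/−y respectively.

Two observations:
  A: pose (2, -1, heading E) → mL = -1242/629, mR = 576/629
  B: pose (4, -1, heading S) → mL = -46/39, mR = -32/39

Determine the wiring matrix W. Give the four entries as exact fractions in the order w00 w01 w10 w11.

-1 -1/2 1 -1

obs A: pose=(2,-1,E) → sL=60/37, sR=12/17, mL=-1242/629, mR=576/629
obs B: pose=(4,-1,S) → sL=20/39, sR=4/3, mL=-46/39, mR=-32/39
sensor matrix S = [[60/37, 12/17], [20/39, 4/3]]; det S = 14720/8177
solve [mL_A; mL_B] = S·[w00; w01] and [mR_A; mR_B] = S·[w10; w11]:
  w00 = -1, w01 = -1/2, w10 = 1, w11 = -1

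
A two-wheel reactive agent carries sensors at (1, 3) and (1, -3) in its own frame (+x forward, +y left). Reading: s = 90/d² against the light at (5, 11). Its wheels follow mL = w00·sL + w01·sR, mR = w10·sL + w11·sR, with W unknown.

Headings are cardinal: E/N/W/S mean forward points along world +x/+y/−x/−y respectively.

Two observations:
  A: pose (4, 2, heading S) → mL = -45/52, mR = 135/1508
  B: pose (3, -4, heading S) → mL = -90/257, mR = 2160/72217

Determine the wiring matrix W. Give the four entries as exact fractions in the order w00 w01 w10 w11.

obs A: pose=(4,2,S) → sL=45/52, sR=45/58, mL=-45/52, mR=135/1508
obs B: pose=(3,-4,S) → sL=90/257, sR=90/281, mL=-90/257, mR=2160/72217
sensor matrix S = [[45/52, 45/58], [90/257, 90/281]]; det S = 297675/54451618
solve [mL_A; mL_B] = S·[w00; w01] and [mR_A; mR_B] = S·[w10; w11]:
  w00 = -1, w01 = 0, w10 = 1, w11 = -1

-1 0 1 -1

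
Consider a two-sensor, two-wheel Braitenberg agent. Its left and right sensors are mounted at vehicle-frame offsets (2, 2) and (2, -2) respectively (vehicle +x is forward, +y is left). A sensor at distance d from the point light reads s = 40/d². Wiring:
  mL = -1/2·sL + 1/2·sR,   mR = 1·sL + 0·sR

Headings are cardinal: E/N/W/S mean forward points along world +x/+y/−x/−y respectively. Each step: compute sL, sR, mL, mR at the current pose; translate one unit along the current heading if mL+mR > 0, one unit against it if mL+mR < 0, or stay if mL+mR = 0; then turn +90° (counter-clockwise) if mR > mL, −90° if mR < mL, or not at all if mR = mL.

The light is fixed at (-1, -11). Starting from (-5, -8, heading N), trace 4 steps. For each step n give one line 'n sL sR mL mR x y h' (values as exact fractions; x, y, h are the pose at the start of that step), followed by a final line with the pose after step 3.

0 40/61 40/29 640/1769 40/61 -5 -8 N
1 1 5/9 -2/9 1 -5 -7 W
2 40/13 40/53 -800/689 40/13 -6 -7 S
3 20/17 4 24/17 20/17 -6 -8 E
final -5 -8 S

n=0: pose=(-5,-8,N); sL=40/61, sR=40/29; mL=640/1769, mR=40/61; mL+mR=1800/1769 → advance +1; mR−mL=520/1769 → turn +1·90°
n=1: pose=(-5,-7,W); sL=1, sR=5/9; mL=-2/9, mR=1; mL+mR=7/9 → advance +1; mR−mL=11/9 → turn +1·90°
n=2: pose=(-6,-7,S); sL=40/13, sR=40/53; mL=-800/689, mR=40/13; mL+mR=1320/689 → advance +1; mR−mL=2920/689 → turn +1·90°
n=3: pose=(-6,-8,E); sL=20/17, sR=4; mL=24/17, mR=20/17; mL+mR=44/17 → advance +1; mR−mL=-4/17 → turn -1·90°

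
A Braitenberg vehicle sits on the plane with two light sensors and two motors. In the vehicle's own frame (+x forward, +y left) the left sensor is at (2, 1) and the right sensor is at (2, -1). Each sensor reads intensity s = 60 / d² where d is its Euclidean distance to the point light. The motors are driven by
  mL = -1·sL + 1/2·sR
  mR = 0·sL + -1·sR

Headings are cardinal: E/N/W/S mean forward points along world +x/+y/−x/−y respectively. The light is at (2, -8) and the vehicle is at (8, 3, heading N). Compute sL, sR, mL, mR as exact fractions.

30/97 30/109 -1815/10573 -30/109

left sensor world pos  = (7, 5); dL² = 194
right sensor world pos = (9, 5); dR² = 218
sL = 60/194 = 30/97
sR = 60/218 = 30/109
mL = -1·sL + 1/2·sR = -1815/10573
mR = 0·sL + -1·sR = -30/109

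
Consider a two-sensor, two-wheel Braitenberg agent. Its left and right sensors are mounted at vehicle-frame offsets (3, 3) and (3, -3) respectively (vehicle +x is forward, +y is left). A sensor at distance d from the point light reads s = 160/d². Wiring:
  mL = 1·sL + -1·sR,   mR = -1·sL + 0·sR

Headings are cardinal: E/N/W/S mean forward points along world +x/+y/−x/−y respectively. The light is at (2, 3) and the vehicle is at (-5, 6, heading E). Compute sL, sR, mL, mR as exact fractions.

left sensor world pos  = (-2, 9); dL² = 52
right sensor world pos = (-2, 3); dR² = 16
sL = 160/52 = 40/13
sR = 160/16 = 10
mL = 1·sL + -1·sR = -90/13
mR = -1·sL + 0·sR = -40/13

40/13 10 -90/13 -40/13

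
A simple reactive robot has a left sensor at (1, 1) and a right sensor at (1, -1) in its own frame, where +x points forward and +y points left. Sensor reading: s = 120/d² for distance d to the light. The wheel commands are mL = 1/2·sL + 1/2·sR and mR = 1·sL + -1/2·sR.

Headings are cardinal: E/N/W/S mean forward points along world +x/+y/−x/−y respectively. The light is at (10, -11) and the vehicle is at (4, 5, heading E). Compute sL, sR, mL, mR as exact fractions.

60/157 12/25 1692/3925 558/3925

left sensor world pos  = (5, 6); dL² = 314
right sensor world pos = (5, 4); dR² = 250
sL = 120/314 = 60/157
sR = 120/250 = 12/25
mL = 1/2·sL + 1/2·sR = 1692/3925
mR = 1·sL + -1/2·sR = 558/3925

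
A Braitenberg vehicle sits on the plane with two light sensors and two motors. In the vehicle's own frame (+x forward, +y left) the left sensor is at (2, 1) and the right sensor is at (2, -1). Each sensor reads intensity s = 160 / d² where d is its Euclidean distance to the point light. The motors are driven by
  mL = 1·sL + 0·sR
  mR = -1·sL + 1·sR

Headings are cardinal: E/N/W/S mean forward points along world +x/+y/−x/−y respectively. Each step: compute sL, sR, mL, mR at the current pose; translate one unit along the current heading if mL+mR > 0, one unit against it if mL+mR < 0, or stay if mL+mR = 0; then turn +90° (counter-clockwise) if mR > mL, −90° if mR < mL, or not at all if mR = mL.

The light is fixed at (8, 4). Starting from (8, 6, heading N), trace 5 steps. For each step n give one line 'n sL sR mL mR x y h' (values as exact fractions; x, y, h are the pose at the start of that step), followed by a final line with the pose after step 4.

n=0: pose=(8,6,N); sL=160/17, sR=160/17; mL=160/17, mR=0; mL+mR=160/17 → advance +1; mR−mL=-160/17 → turn -1·90°
n=1: pose=(8,7,E); sL=8, sR=20; mL=8, mR=12; mL+mR=20 → advance +1; mR−mL=4 → turn +1·90°
n=2: pose=(9,7,N); sL=32/5, sR=160/29; mL=32/5, mR=-128/145; mL+mR=160/29 → advance +1; mR−mL=-1056/145 → turn -1·90°
n=3: pose=(9,8,E); sL=80/17, sR=80/9; mL=80/17, mR=640/153; mL+mR=80/9 → advance +1; mR−mL=-80/153 → turn -1·90°
n=4: pose=(10,8,S); sL=160/13, sR=32; mL=160/13, mR=256/13; mL+mR=32 → advance +1; mR−mL=96/13 → turn +1·90°

0 160/17 160/17 160/17 0 8 6 N
1 8 20 8 12 8 7 E
2 32/5 160/29 32/5 -128/145 9 7 N
3 80/17 80/9 80/17 640/153 9 8 E
4 160/13 32 160/13 256/13 10 8 S
final 10 7 E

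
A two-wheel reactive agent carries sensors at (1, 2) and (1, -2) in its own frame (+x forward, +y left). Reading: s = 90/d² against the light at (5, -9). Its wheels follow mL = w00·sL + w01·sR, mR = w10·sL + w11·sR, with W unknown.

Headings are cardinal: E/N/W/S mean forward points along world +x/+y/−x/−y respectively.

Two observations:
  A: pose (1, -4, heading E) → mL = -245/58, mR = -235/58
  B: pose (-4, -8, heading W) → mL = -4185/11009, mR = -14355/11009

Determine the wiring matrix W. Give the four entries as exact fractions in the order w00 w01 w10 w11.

1/2 -1 -1 -1/2

obs A: pose=(1,-4,E) → sL=45/29, sR=5, mL=-245/58, mR=-235/58
obs B: pose=(-4,-8,W) → sL=90/101, sR=90/109, mL=-4185/11009, mR=-14355/11009
sensor matrix S = [[45/29, 5], [90/101, 90/109]]; det S = -1013400/319261
solve [mL_A; mL_B] = S·[w00; w01] and [mR_A; mR_B] = S·[w10; w11]:
  w00 = 1/2, w01 = -1, w10 = -1, w11 = -1/2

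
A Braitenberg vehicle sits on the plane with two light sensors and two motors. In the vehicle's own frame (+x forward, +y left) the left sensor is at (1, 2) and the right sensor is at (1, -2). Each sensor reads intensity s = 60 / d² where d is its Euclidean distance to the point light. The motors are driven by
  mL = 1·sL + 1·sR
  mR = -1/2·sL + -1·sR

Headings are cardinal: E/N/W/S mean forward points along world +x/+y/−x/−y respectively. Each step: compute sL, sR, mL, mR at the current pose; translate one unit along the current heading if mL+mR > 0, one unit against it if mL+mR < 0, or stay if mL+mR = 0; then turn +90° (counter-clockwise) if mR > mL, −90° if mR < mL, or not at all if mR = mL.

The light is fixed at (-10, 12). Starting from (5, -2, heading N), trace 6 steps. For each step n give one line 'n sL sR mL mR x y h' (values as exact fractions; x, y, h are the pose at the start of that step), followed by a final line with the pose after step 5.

n=0: pose=(5,-2,N); sL=30/169, sR=30/229; mL=11940/38701, mR=-8505/38701; mL+mR=15/169 → advance +1; mR−mL=-20445/38701 → turn -1·90°
n=1: pose=(5,-1,E); sL=60/377, sR=60/481; mL=3960/13949, mR=-2850/13949; mL+mR=30/377 → advance +1; mR−mL=-6810/13949 → turn -1·90°
n=2: pose=(6,-1,S); sL=3/26, sR=15/98; mL=171/637, mR=-537/2548; mL+mR=3/52 → advance +1; mR−mL=-1221/2548 → turn -1·90°
n=3: pose=(6,-2,W); sL=60/481, sR=20/123; mL=17000/59163, mR=-13310/59163; mL+mR=30/481 → advance +1; mR−mL=-30310/59163 → turn -1·90°
n=4: pose=(5,-2,N); sL=30/169, sR=30/229; mL=11940/38701, mR=-8505/38701; mL+mR=15/169 → advance +1; mR−mL=-20445/38701 → turn -1·90°
n=5: pose=(5,-1,E); sL=60/377, sR=60/481; mL=3960/13949, mR=-2850/13949; mL+mR=30/377 → advance +1; mR−mL=-6810/13949 → turn -1·90°

0 30/169 30/229 11940/38701 -8505/38701 5 -2 N
1 60/377 60/481 3960/13949 -2850/13949 5 -1 E
2 3/26 15/98 171/637 -537/2548 6 -1 S
3 60/481 20/123 17000/59163 -13310/59163 6 -2 W
4 30/169 30/229 11940/38701 -8505/38701 5 -2 N
5 60/377 60/481 3960/13949 -2850/13949 5 -1 E
final 6 -1 S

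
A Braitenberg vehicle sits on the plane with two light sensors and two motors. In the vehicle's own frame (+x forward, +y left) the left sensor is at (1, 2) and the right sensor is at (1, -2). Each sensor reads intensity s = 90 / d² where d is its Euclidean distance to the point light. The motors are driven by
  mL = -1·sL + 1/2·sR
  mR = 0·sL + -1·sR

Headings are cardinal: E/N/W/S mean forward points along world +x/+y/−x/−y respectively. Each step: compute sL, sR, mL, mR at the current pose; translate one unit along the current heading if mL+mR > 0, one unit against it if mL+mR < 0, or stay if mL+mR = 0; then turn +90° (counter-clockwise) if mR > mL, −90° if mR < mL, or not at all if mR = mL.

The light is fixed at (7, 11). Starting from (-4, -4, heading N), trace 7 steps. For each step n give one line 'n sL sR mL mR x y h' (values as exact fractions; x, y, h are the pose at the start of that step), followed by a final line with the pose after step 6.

n=0: pose=(-4,-4,N); sL=18/73, sR=90/277; mL=-1701/20221, mR=-90/277; mL+mR=-8271/20221 → advance -1; mR−mL=-4869/20221 → turn -1·90°
n=1: pose=(-4,-5,E); sL=45/148, sR=45/212; mL=-3105/15688, mR=-45/212; mL+mR=-6435/15688 → advance -1; mR−mL=-225/15688 → turn -1·90°
n=2: pose=(-5,-5,S); sL=90/389, sR=18/97; mL=-5229/37733, mR=-18/97; mL+mR=-12231/37733 → advance -1; mR−mL=-1773/37733 → turn -1·90°
n=3: pose=(-5,-4,W); sL=45/229, sR=45/169; mL=-4905/77402, mR=-45/169; mL+mR=-25515/77402 → advance -1; mR−mL=-15705/77402 → turn -1·90°
n=4: pose=(-4,-4,N); sL=18/73, sR=90/277; mL=-1701/20221, mR=-90/277; mL+mR=-8271/20221 → advance -1; mR−mL=-4869/20221 → turn -1·90°
n=5: pose=(-4,-5,E); sL=45/148, sR=45/212; mL=-3105/15688, mR=-45/212; mL+mR=-6435/15688 → advance -1; mR−mL=-225/15688 → turn -1·90°
n=6: pose=(-5,-5,S); sL=90/389, sR=18/97; mL=-5229/37733, mR=-18/97; mL+mR=-12231/37733 → advance -1; mR−mL=-1773/37733 → turn -1·90°

0 18/73 90/277 -1701/20221 -90/277 -4 -4 N
1 45/148 45/212 -3105/15688 -45/212 -4 -5 E
2 90/389 18/97 -5229/37733 -18/97 -5 -5 S
3 45/229 45/169 -4905/77402 -45/169 -5 -4 W
4 18/73 90/277 -1701/20221 -90/277 -4 -4 N
5 45/148 45/212 -3105/15688 -45/212 -4 -5 E
6 90/389 18/97 -5229/37733 -18/97 -5 -5 S
final -5 -4 W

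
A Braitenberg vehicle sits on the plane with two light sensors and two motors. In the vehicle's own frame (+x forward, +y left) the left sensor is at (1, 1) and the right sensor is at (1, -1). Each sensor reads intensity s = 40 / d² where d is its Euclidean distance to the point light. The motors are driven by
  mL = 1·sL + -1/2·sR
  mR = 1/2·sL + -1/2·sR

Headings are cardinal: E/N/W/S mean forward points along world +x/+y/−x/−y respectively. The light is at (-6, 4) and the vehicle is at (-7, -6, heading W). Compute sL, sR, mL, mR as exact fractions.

left sensor world pos  = (-8, -7); dL² = 125
right sensor world pos = (-8, -5); dR² = 85
sL = 40/125 = 8/25
sR = 40/85 = 8/17
mL = 1·sL + -1/2·sR = 36/425
mR = 1/2·sL + -1/2·sR = -32/425

8/25 8/17 36/425 -32/425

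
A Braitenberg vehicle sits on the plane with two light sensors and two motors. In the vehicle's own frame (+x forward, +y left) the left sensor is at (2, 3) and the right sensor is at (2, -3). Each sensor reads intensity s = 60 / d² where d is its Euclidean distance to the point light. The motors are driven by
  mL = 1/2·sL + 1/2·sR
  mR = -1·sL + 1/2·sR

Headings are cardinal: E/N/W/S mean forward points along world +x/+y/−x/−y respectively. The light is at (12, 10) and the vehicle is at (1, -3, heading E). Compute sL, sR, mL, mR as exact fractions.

left sensor world pos  = (3, 0); dL² = 181
right sensor world pos = (3, -6); dR² = 337
sL = 60/181 = 60/181
sR = 60/337 = 60/337
mL = 1/2·sL + 1/2·sR = 15540/60997
mR = -1·sL + 1/2·sR = -14790/60997

60/181 60/337 15540/60997 -14790/60997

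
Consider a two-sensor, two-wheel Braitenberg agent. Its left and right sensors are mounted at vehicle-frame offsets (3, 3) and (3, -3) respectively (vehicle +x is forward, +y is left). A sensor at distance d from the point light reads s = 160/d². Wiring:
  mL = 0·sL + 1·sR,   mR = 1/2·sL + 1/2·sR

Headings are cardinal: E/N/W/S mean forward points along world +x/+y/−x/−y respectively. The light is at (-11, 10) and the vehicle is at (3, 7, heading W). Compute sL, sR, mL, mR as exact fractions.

160/157 160/121 160/121 22240/18997

left sensor world pos  = (0, 4); dL² = 157
right sensor world pos = (0, 10); dR² = 121
sL = 160/157 = 160/157
sR = 160/121 = 160/121
mL = 0·sL + 1·sR = 160/121
mR = 1/2·sL + 1/2·sR = 22240/18997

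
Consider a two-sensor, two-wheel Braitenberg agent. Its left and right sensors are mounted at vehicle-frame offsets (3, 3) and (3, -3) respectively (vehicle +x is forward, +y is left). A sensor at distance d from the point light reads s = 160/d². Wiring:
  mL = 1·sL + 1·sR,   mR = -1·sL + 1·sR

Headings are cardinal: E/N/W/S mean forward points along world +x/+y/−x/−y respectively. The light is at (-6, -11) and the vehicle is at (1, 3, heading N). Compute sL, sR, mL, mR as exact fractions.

32/61 160/389 22208/23729 -2688/23729

left sensor world pos  = (-2, 6); dL² = 305
right sensor world pos = (4, 6); dR² = 389
sL = 160/305 = 32/61
sR = 160/389 = 160/389
mL = 1·sL + 1·sR = 22208/23729
mR = -1·sL + 1·sR = -2688/23729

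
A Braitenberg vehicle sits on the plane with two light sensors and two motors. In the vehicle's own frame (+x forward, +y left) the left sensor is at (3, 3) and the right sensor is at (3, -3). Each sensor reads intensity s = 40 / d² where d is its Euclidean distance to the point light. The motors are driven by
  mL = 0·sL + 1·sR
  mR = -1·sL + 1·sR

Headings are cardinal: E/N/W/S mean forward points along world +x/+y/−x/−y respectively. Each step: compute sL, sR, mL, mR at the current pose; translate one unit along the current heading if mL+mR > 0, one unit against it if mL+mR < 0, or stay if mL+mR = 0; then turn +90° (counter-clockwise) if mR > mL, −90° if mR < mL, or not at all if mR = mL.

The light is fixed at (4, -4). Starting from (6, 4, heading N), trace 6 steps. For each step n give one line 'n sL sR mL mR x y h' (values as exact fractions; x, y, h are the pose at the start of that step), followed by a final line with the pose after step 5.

n=0: pose=(6,4,N); sL=20/61, sR=20/73; mL=20/73, mR=-240/4453; mL+mR=980/4453 → advance +1; mR−mL=-20/61 → turn -1·90°
n=1: pose=(6,5,E); sL=40/169, sR=40/61; mL=40/61, mR=4320/10309; mL+mR=11080/10309 → advance +1; mR−mL=-40/169 → turn -1·90°
n=2: pose=(7,5,S); sL=5/9, sR=10/9; mL=10/9, mR=5/9; mL+mR=5/3 → advance +1; mR−mL=-5/9 → turn -1·90°
n=3: pose=(7,4,W); sL=8/5, sR=40/121; mL=40/121, mR=-768/605; mL+mR=-568/605 → advance -1; mR−mL=-8/5 → turn -1·90°
n=4: pose=(8,4,N); sL=20/61, sR=4/17; mL=4/17, mR=-96/1037; mL+mR=148/1037 → advance +1; mR−mL=-20/61 → turn -1·90°
n=5: pose=(8,5,E); sL=40/193, sR=8/17; mL=8/17, mR=864/3281; mL+mR=2408/3281 → advance +1; mR−mL=-40/193 → turn -1·90°

0 20/61 20/73 20/73 -240/4453 6 4 N
1 40/169 40/61 40/61 4320/10309 6 5 E
2 5/9 10/9 10/9 5/9 7 5 S
3 8/5 40/121 40/121 -768/605 7 4 W
4 20/61 4/17 4/17 -96/1037 8 4 N
5 40/193 8/17 8/17 864/3281 8 5 E
final 9 5 S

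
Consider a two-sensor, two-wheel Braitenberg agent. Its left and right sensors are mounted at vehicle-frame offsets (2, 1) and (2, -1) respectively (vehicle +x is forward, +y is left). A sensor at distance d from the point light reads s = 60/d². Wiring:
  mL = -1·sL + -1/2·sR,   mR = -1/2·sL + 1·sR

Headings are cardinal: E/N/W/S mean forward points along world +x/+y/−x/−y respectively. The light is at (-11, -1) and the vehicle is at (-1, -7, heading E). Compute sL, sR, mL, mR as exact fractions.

left sensor world pos  = (1, -6); dL² = 169
right sensor world pos = (1, -8); dR² = 193
sL = 60/169 = 60/169
sR = 60/193 = 60/193
mL = -1·sL + -1/2·sR = -16650/32617
mR = -1/2·sL + 1·sR = 4350/32617

60/169 60/193 -16650/32617 4350/32617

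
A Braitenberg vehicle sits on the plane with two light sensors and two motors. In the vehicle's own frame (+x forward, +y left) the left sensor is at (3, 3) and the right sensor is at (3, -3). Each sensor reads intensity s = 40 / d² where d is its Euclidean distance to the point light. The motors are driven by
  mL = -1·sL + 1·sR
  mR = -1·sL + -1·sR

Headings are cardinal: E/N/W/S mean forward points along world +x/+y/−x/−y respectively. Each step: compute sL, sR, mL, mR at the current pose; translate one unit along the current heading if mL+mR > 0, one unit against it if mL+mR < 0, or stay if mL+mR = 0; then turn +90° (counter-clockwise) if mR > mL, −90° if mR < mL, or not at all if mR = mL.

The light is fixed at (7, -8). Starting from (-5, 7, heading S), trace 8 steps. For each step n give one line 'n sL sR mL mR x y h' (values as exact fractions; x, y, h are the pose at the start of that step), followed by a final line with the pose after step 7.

0 8/45 40/369 -128/1845 -176/615 -5 7 S
1 20/197 20/293 -1920/57721 -9800/57721 -5 8 W
2 40/557 8/85 1056/47345 -7856/47345 -4 8 N
3 10/97 5/26 225/2522 -745/2522 -4 7 E
4 8/45 40/369 -128/1845 -176/615 -5 7 S
5 20/197 20/293 -1920/57721 -9800/57721 -5 8 W
6 40/557 8/85 1056/47345 -7856/47345 -4 8 N
7 10/97 5/26 225/2522 -745/2522 -4 7 E
final -5 7 S

n=0: pose=(-5,7,S); sL=8/45, sR=40/369; mL=-128/1845, mR=-176/615; mL+mR=-16/45 → advance -1; mR−mL=-80/369 → turn -1·90°
n=1: pose=(-5,8,W); sL=20/197, sR=20/293; mL=-1920/57721, mR=-9800/57721; mL+mR=-40/197 → advance -1; mR−mL=-40/293 → turn -1·90°
n=2: pose=(-4,8,N); sL=40/557, sR=8/85; mL=1056/47345, mR=-7856/47345; mL+mR=-80/557 → advance -1; mR−mL=-16/85 → turn -1·90°
n=3: pose=(-4,7,E); sL=10/97, sR=5/26; mL=225/2522, mR=-745/2522; mL+mR=-20/97 → advance -1; mR−mL=-5/13 → turn -1·90°
n=4: pose=(-5,7,S); sL=8/45, sR=40/369; mL=-128/1845, mR=-176/615; mL+mR=-16/45 → advance -1; mR−mL=-80/369 → turn -1·90°
n=5: pose=(-5,8,W); sL=20/197, sR=20/293; mL=-1920/57721, mR=-9800/57721; mL+mR=-40/197 → advance -1; mR−mL=-40/293 → turn -1·90°
n=6: pose=(-4,8,N); sL=40/557, sR=8/85; mL=1056/47345, mR=-7856/47345; mL+mR=-80/557 → advance -1; mR−mL=-16/85 → turn -1·90°
n=7: pose=(-4,7,E); sL=10/97, sR=5/26; mL=225/2522, mR=-745/2522; mL+mR=-20/97 → advance -1; mR−mL=-5/13 → turn -1·90°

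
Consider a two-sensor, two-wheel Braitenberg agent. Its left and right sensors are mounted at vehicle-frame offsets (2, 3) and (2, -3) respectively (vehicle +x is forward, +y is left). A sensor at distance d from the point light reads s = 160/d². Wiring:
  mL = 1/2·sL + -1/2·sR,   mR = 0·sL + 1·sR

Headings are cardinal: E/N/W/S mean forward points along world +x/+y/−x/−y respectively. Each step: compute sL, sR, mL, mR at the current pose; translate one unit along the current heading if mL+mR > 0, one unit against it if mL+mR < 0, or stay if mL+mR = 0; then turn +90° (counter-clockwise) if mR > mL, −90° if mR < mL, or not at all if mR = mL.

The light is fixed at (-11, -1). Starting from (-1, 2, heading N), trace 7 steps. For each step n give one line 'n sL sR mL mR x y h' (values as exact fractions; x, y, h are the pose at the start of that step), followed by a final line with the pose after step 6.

0 80/37 80/97 2400/3589 80/97 -1 2 N
1 32/13 160/113 768/1469 160/113 -1 3 W
2 40/37 4 -54/37 4 -2 3 S
3 160/157 160/121 -2880/18997 160/121 -2 2 E
4 80/37 80/97 2400/3589 80/97 -1 2 N
5 32/13 160/113 768/1469 160/113 -1 3 W
6 40/37 4 -54/37 4 -2 3 S
final -2 2 E

n=0: pose=(-1,2,N); sL=80/37, sR=80/97; mL=2400/3589, mR=80/97; mL+mR=5360/3589 → advance +1; mR−mL=560/3589 → turn +1·90°
n=1: pose=(-1,3,W); sL=32/13, sR=160/113; mL=768/1469, mR=160/113; mL+mR=2848/1469 → advance +1; mR−mL=1312/1469 → turn +1·90°
n=2: pose=(-2,3,S); sL=40/37, sR=4; mL=-54/37, mR=4; mL+mR=94/37 → advance +1; mR−mL=202/37 → turn +1·90°
n=3: pose=(-2,2,E); sL=160/157, sR=160/121; mL=-2880/18997, mR=160/121; mL+mR=22240/18997 → advance +1; mR−mL=28000/18997 → turn +1·90°
n=4: pose=(-1,2,N); sL=80/37, sR=80/97; mL=2400/3589, mR=80/97; mL+mR=5360/3589 → advance +1; mR−mL=560/3589 → turn +1·90°
n=5: pose=(-1,3,W); sL=32/13, sR=160/113; mL=768/1469, mR=160/113; mL+mR=2848/1469 → advance +1; mR−mL=1312/1469 → turn +1·90°
n=6: pose=(-2,3,S); sL=40/37, sR=4; mL=-54/37, mR=4; mL+mR=94/37 → advance +1; mR−mL=202/37 → turn +1·90°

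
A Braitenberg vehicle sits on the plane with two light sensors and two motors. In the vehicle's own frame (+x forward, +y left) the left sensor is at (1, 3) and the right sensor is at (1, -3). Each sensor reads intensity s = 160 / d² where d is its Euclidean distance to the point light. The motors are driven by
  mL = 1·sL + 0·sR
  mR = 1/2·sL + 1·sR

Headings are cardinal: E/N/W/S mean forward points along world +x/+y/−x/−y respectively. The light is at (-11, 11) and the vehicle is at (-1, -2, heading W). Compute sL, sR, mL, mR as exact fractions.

left sensor world pos  = (-2, -5); dL² = 337
right sensor world pos = (-2, 1); dR² = 181
sL = 160/337 = 160/337
sR = 160/181 = 160/181
mL = 1·sL + 0·sR = 160/337
mR = 1/2·sL + 1·sR = 68400/60997

160/337 160/181 160/337 68400/60997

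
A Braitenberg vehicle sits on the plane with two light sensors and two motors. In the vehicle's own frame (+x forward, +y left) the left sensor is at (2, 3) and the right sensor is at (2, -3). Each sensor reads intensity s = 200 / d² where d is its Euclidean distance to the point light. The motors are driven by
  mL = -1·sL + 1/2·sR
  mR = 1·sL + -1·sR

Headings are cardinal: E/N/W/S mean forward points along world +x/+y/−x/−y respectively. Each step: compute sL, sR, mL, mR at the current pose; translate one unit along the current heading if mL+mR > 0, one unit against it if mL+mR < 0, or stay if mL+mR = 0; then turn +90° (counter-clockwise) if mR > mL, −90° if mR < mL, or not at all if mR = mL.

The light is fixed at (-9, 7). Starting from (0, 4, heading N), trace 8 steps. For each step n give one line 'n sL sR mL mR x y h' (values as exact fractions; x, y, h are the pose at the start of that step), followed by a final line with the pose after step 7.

0 200/37 40/29 -5060/1073 4320/1073 0 4 N
1 100/49 4 -2/49 -96/49 0 3 W
2 200/53 200/173 -29300/9169 24000/9169 1 3 N
3 25/16 50/17 -25/272 -375/272 1 2 W
4 200/73 40/41 -6740/2993 5280/2993 2 2 N
5 100/81 20/9 -10/81 -80/81 2 1 W
6 200/97 200/241 -38500/23377 28800/23377 3 1 N
7 1 50/29 -4/29 -21/29 3 0 W
final 4 0 N

n=0: pose=(0,4,N); sL=200/37, sR=40/29; mL=-5060/1073, mR=4320/1073; mL+mR=-20/29 → advance -1; mR−mL=9380/1073 → turn +1·90°
n=1: pose=(0,3,W); sL=100/49, sR=4; mL=-2/49, mR=-96/49; mL+mR=-2 → advance -1; mR−mL=-94/49 → turn -1·90°
n=2: pose=(1,3,N); sL=200/53, sR=200/173; mL=-29300/9169, mR=24000/9169; mL+mR=-100/173 → advance -1; mR−mL=53300/9169 → turn +1·90°
n=3: pose=(1,2,W); sL=25/16, sR=50/17; mL=-25/272, mR=-375/272; mL+mR=-25/17 → advance -1; mR−mL=-175/136 → turn -1·90°
n=4: pose=(2,2,N); sL=200/73, sR=40/41; mL=-6740/2993, mR=5280/2993; mL+mR=-20/41 → advance -1; mR−mL=12020/2993 → turn +1·90°
n=5: pose=(2,1,W); sL=100/81, sR=20/9; mL=-10/81, mR=-80/81; mL+mR=-10/9 → advance -1; mR−mL=-70/81 → turn -1·90°
n=6: pose=(3,1,N); sL=200/97, sR=200/241; mL=-38500/23377, mR=28800/23377; mL+mR=-100/241 → advance -1; mR−mL=67300/23377 → turn +1·90°
n=7: pose=(3,0,W); sL=1, sR=50/29; mL=-4/29, mR=-21/29; mL+mR=-25/29 → advance -1; mR−mL=-17/29 → turn -1·90°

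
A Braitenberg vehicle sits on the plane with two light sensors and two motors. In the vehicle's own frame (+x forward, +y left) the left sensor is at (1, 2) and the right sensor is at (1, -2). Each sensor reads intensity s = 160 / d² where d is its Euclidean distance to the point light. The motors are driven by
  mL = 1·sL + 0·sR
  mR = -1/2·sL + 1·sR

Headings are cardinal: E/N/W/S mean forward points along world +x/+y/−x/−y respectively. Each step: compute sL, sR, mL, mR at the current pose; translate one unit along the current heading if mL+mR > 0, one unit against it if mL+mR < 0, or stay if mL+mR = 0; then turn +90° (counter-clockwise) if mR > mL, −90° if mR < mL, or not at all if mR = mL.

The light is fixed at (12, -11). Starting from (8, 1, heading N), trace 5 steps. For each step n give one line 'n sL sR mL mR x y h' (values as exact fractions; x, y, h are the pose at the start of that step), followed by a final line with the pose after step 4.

0 32/41 160/173 32/41 3792/7093 8 1 N
1 80/117 16/13 80/117 8/9 8 2 E
2 160/221 160/197 160/221 19600/43537 9 2 N
3 8/13 40/37 8/13 372/481 9 3 E
4 160/241 32/45 160/241 4112/10845 10 3 N
final 10 4 E

n=0: pose=(8,1,N); sL=32/41, sR=160/173; mL=32/41, mR=3792/7093; mL+mR=9328/7093 → advance +1; mR−mL=-1744/7093 → turn -1·90°
n=1: pose=(8,2,E); sL=80/117, sR=16/13; mL=80/117, mR=8/9; mL+mR=184/117 → advance +1; mR−mL=8/39 → turn +1·90°
n=2: pose=(9,2,N); sL=160/221, sR=160/197; mL=160/221, mR=19600/43537; mL+mR=51120/43537 → advance +1; mR−mL=-11920/43537 → turn -1·90°
n=3: pose=(9,3,E); sL=8/13, sR=40/37; mL=8/13, mR=372/481; mL+mR=668/481 → advance +1; mR−mL=76/481 → turn +1·90°
n=4: pose=(10,3,N); sL=160/241, sR=32/45; mL=160/241, mR=4112/10845; mL+mR=11312/10845 → advance +1; mR−mL=-3088/10845 → turn -1·90°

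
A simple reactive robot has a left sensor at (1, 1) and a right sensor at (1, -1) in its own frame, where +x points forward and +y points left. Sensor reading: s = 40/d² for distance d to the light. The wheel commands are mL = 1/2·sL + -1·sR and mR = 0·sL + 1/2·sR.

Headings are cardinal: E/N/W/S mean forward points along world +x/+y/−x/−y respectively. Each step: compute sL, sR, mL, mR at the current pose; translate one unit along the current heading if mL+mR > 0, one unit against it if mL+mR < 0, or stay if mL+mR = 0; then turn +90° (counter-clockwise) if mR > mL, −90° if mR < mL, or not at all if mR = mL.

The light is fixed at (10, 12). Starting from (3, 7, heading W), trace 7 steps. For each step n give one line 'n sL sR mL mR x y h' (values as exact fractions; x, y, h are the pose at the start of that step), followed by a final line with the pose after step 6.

0 2/5 1/2 -3/10 1/4 3 7 W
1 40/61 8/17 -148/1037 4/17 4 7 S
2 4/5 20/37 -26/185 10/37 4 6 E
3 40/61 40/41 -1620/2501 20/41 5 6 N
4 2/5 5/9 -16/45 5/18 5 5 W
5 40/73 40/89 -1140/6497 20/89 6 5 S
6 20/29 4/9 -26/261 2/9 6 4 E
final 7 4 N

n=0: pose=(3,7,W); sL=2/5, sR=1/2; mL=-3/10, mR=1/4; mL+mR=-1/20 → advance -1; mR−mL=11/20 → turn +1·90°
n=1: pose=(4,7,S); sL=40/61, sR=8/17; mL=-148/1037, mR=4/17; mL+mR=96/1037 → advance +1; mR−mL=392/1037 → turn +1·90°
n=2: pose=(4,6,E); sL=4/5, sR=20/37; mL=-26/185, mR=10/37; mL+mR=24/185 → advance +1; mR−mL=76/185 → turn +1·90°
n=3: pose=(5,6,N); sL=40/61, sR=40/41; mL=-1620/2501, mR=20/41; mL+mR=-400/2501 → advance -1; mR−mL=2840/2501 → turn +1·90°
n=4: pose=(5,5,W); sL=2/5, sR=5/9; mL=-16/45, mR=5/18; mL+mR=-7/90 → advance -1; mR−mL=19/30 → turn +1·90°
n=5: pose=(6,5,S); sL=40/73, sR=40/89; mL=-1140/6497, mR=20/89; mL+mR=320/6497 → advance +1; mR−mL=2600/6497 → turn +1·90°
n=6: pose=(6,4,E); sL=20/29, sR=4/9; mL=-26/261, mR=2/9; mL+mR=32/261 → advance +1; mR−mL=28/87 → turn +1·90°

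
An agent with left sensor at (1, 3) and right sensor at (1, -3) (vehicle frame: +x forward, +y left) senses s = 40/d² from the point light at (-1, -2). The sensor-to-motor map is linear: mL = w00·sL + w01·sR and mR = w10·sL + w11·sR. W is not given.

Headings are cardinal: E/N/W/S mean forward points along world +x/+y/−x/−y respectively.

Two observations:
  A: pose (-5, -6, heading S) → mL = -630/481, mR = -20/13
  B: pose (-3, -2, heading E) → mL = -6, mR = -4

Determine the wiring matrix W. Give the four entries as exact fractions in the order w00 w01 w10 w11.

-1/2 -1 -1 0

obs A: pose=(-5,-6,S) → sL=20/13, sR=20/37, mL=-630/481, mR=-20/13
obs B: pose=(-3,-2,E) → sL=4, sR=4, mL=-6, mR=-4
sensor matrix S = [[20/13, 20/37], [4, 4]]; det S = 1920/481
solve [mL_A; mL_B] = S·[w00; w01] and [mR_A; mR_B] = S·[w10; w11]:
  w00 = -1/2, w01 = -1, w10 = -1, w11 = 0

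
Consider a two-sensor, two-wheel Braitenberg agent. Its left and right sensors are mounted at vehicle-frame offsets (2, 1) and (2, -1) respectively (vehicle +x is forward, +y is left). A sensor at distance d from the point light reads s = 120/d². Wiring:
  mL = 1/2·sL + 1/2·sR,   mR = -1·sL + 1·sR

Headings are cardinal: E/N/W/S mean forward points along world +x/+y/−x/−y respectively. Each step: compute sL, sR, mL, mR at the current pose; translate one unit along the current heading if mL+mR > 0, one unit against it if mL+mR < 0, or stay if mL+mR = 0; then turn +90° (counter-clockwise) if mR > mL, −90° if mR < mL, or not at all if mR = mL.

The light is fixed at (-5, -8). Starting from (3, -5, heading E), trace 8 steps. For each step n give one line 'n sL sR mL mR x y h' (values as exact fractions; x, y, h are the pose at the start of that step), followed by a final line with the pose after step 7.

n=0: pose=(3,-5,E); sL=30/29, sR=15/13; mL=825/754, mR=45/377; mL+mR=915/754 → advance +1; mR−mL=-735/754 → turn -1·90°
n=1: pose=(4,-5,S); sL=120/101, sR=24/13; mL=1992/1313, mR=864/1313; mL+mR=2856/1313 → advance +1; mR−mL=-1128/1313 → turn -1·90°
n=2: pose=(4,-6,W); sL=12/5, sR=60/29; mL=324/145, mR=-48/145; mL+mR=276/145 → advance +1; mR−mL=-372/145 → turn -1·90°
n=3: pose=(3,-6,N); sL=24/13, sR=120/97; mL=1944/1261, mR=-768/1261; mL+mR=1176/1261 → advance +1; mR−mL=-2712/1261 → turn -1·90°
n=4: pose=(3,-5,E); sL=30/29, sR=15/13; mL=825/754, mR=45/377; mL+mR=915/754 → advance +1; mR−mL=-735/754 → turn -1·90°
n=5: pose=(4,-5,S); sL=120/101, sR=24/13; mL=1992/1313, mR=864/1313; mL+mR=2856/1313 → advance +1; mR−mL=-1128/1313 → turn -1·90°
n=6: pose=(4,-6,W); sL=12/5, sR=60/29; mL=324/145, mR=-48/145; mL+mR=276/145 → advance +1; mR−mL=-372/145 → turn -1·90°
n=7: pose=(3,-6,N); sL=24/13, sR=120/97; mL=1944/1261, mR=-768/1261; mL+mR=1176/1261 → advance +1; mR−mL=-2712/1261 → turn -1·90°

0 30/29 15/13 825/754 45/377 3 -5 E
1 120/101 24/13 1992/1313 864/1313 4 -5 S
2 12/5 60/29 324/145 -48/145 4 -6 W
3 24/13 120/97 1944/1261 -768/1261 3 -6 N
4 30/29 15/13 825/754 45/377 3 -5 E
5 120/101 24/13 1992/1313 864/1313 4 -5 S
6 12/5 60/29 324/145 -48/145 4 -6 W
7 24/13 120/97 1944/1261 -768/1261 3 -6 N
final 3 -5 E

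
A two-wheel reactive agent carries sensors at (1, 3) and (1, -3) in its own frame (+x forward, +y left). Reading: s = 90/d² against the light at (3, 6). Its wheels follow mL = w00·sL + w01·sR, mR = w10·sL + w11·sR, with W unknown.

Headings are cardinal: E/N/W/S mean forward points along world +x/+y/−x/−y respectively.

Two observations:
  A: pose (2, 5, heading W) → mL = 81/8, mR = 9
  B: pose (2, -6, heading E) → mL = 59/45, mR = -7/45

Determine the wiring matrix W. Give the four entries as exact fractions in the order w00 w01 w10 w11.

obs A: pose=(2,5,W) → sL=9/2, sR=45/4, mL=81/8, mR=9
obs B: pose=(2,-6,E) → sL=10/9, sR=2/5, mL=59/45, mR=-7/45
sensor matrix S = [[9/2, 45/4], [10/9, 2/5]]; det S = -107/10
solve [mL_A; mL_B] = S·[w00; w01] and [mR_A; mR_B] = S·[w10; w11]:
  w00 = 1, w01 = 1/2, w10 = -1/2, w11 = 1

1 1/2 -1/2 1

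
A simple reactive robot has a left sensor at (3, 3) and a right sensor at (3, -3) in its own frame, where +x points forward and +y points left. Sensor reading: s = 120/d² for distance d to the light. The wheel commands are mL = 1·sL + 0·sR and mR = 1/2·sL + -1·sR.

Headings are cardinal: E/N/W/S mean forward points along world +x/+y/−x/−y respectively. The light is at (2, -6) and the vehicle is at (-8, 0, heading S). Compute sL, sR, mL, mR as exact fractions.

60/29 60/89 60/29 930/2581

left sensor world pos  = (-5, -3); dL² = 58
right sensor world pos = (-11, -3); dR² = 178
sL = 120/58 = 60/29
sR = 120/178 = 60/89
mL = 1·sL + 0·sR = 60/29
mR = 1/2·sL + -1·sR = 930/2581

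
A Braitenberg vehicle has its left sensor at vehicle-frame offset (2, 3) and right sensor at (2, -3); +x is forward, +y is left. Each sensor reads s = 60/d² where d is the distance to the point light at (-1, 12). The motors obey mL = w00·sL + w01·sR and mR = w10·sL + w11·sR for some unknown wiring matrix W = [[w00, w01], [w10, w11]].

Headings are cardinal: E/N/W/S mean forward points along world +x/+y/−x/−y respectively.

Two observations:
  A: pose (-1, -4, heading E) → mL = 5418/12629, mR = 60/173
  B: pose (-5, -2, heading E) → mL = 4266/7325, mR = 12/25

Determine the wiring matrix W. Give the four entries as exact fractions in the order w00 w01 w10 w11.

obs A: pose=(-1,-4,E) → sL=60/173, sR=12/73, mL=5418/12629, mR=60/173
obs B: pose=(-5,-2,E) → sL=12/25, sR=60/293, mL=4266/7325, mR=12/25
sensor matrix S = [[60/173, 12/73], [12/25, 60/293]]; det S = -729216/92507425
solve [mL_A; mL_B] = S·[w00; w01] and [mR_A; mR_B] = S·[w10; w11]:
  w00 = 1, w01 = 1/2, w10 = 1, w11 = 0

1 1/2 1 0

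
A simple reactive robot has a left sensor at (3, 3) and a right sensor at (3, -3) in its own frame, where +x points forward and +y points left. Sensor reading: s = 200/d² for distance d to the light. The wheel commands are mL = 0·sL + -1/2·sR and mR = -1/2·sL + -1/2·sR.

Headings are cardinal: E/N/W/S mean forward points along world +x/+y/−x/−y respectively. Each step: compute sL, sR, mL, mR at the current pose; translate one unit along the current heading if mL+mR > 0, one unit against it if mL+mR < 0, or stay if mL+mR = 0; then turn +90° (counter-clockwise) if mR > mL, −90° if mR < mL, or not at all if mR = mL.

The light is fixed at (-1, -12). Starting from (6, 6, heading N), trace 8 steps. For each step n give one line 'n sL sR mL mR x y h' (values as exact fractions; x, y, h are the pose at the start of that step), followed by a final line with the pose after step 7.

0 200/457 200/541 -100/541 -99800/247237 6 6 N
1 2/5 25/37 -25/74 -199/370 6 5 E
2 200/277 40/41 -20/41 -9640/11357 5 5 S
3 100/117 4/9 -2/9 -76/117 5 6 W
4 200/457 200/541 -100/541 -99800/247237 6 6 N
5 2/5 25/37 -25/74 -199/370 6 5 E
6 200/277 40/41 -20/41 -9640/11357 5 5 S
7 100/117 4/9 -2/9 -76/117 5 6 W
final 6 6 N

n=0: pose=(6,6,N); sL=200/457, sR=200/541; mL=-100/541, mR=-99800/247237; mL+mR=-145500/247237 → advance -1; mR−mL=-100/457 → turn -1·90°
n=1: pose=(6,5,E); sL=2/5, sR=25/37; mL=-25/74, mR=-199/370; mL+mR=-162/185 → advance -1; mR−mL=-1/5 → turn -1·90°
n=2: pose=(5,5,S); sL=200/277, sR=40/41; mL=-20/41, mR=-9640/11357; mL+mR=-15180/11357 → advance -1; mR−mL=-100/277 → turn -1·90°
n=3: pose=(5,6,W); sL=100/117, sR=4/9; mL=-2/9, mR=-76/117; mL+mR=-34/39 → advance -1; mR−mL=-50/117 → turn -1·90°
n=4: pose=(6,6,N); sL=200/457, sR=200/541; mL=-100/541, mR=-99800/247237; mL+mR=-145500/247237 → advance -1; mR−mL=-100/457 → turn -1·90°
n=5: pose=(6,5,E); sL=2/5, sR=25/37; mL=-25/74, mR=-199/370; mL+mR=-162/185 → advance -1; mR−mL=-1/5 → turn -1·90°
n=6: pose=(5,5,S); sL=200/277, sR=40/41; mL=-20/41, mR=-9640/11357; mL+mR=-15180/11357 → advance -1; mR−mL=-100/277 → turn -1·90°
n=7: pose=(5,6,W); sL=100/117, sR=4/9; mL=-2/9, mR=-76/117; mL+mR=-34/39 → advance -1; mR−mL=-50/117 → turn -1·90°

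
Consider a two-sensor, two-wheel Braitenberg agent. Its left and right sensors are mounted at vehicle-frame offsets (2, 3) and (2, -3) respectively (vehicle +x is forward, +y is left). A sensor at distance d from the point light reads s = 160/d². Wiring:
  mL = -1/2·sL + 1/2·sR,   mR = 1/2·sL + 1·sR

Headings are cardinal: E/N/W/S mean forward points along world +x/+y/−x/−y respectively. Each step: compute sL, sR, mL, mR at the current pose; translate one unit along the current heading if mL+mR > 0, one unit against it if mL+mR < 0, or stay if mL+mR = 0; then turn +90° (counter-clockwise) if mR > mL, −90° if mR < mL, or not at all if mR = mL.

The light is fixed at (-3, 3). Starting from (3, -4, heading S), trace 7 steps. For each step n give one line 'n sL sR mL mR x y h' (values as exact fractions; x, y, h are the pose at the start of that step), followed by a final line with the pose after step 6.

0 80/81 16/9 32/81 184/81 3 -4 S
1 160/89 32/37 -1536/3293 5808/3293 3 -5 E
2 40/13 20/17 -210/221 600/221 4 -5 N
3 32/25 160/41 1344/1025 4656/1025 4 -4 W
4 80/81 16/9 32/81 184/81 3 -4 S
5 160/89 32/37 -1536/3293 5808/3293 3 -5 E
6 40/13 20/17 -210/221 600/221 4 -5 N
final 4 -4 W

n=0: pose=(3,-4,S); sL=80/81, sR=16/9; mL=32/81, mR=184/81; mL+mR=8/3 → advance +1; mR−mL=152/81 → turn +1·90°
n=1: pose=(3,-5,E); sL=160/89, sR=32/37; mL=-1536/3293, mR=5808/3293; mL+mR=48/37 → advance +1; mR−mL=7344/3293 → turn +1·90°
n=2: pose=(4,-5,N); sL=40/13, sR=20/17; mL=-210/221, mR=600/221; mL+mR=30/17 → advance +1; mR−mL=810/221 → turn +1·90°
n=3: pose=(4,-4,W); sL=32/25, sR=160/41; mL=1344/1025, mR=4656/1025; mL+mR=240/41 → advance +1; mR−mL=3312/1025 → turn +1·90°
n=4: pose=(3,-4,S); sL=80/81, sR=16/9; mL=32/81, mR=184/81; mL+mR=8/3 → advance +1; mR−mL=152/81 → turn +1·90°
n=5: pose=(3,-5,E); sL=160/89, sR=32/37; mL=-1536/3293, mR=5808/3293; mL+mR=48/37 → advance +1; mR−mL=7344/3293 → turn +1·90°
n=6: pose=(4,-5,N); sL=40/13, sR=20/17; mL=-210/221, mR=600/221; mL+mR=30/17 → advance +1; mR−mL=810/221 → turn +1·90°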